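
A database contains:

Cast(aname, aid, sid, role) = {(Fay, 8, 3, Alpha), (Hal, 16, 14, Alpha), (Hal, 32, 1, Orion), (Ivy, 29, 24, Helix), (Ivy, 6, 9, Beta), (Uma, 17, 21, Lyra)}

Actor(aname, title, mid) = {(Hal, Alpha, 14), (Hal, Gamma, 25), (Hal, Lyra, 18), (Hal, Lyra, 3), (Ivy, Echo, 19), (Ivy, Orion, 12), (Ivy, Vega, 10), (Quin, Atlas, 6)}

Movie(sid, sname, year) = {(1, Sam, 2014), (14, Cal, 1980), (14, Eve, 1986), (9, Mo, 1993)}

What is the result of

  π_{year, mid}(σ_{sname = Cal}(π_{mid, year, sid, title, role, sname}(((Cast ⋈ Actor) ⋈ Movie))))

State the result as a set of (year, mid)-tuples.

{(1980, 14), (1980, 18), (1980, 25), (1980, 3)}

Cast ⋈ Actor (natural join on aname): {(Hal, 16, 14, Alpha, Alpha, 14), (Hal, 16, 14, Alpha, Gamma, 25), (Hal, 16, 14, Alpha, Lyra, 18), (Hal, 16, 14, Alpha, Lyra, 3), (Hal, 32, 1, Orion, Alpha, 14), (Hal, 32, 1, Orion, Gamma, 25), (Hal, 32, 1, Orion, Lyra, 18), (Hal, 32, 1, Orion, Lyra, 3), (Ivy, 29, 24, Helix, Echo, 19), (Ivy, 29, 24, Helix, Orion, 12), (Ivy, 29, 24, Helix, Vega, 10), (Ivy, 6, 9, Beta, Echo, 19), (Ivy, 6, 9, Beta, Orion, 12), (Ivy, 6, 9, Beta, Vega, 10)}
(Cast ⋈ Actor) ⋈ Movie (natural join on sid): {(Hal, 16, 14, Alpha, Alpha, 14, Cal, 1980), (Hal, 16, 14, Alpha, Alpha, 14, Eve, 1986), (Hal, 16, 14, Alpha, Gamma, 25, Cal, 1980), (Hal, 16, 14, Alpha, Gamma, 25, Eve, 1986), (Hal, 16, 14, Alpha, Lyra, 18, Cal, 1980), (Hal, 16, 14, Alpha, Lyra, 18, Eve, 1986), (Hal, 16, 14, Alpha, Lyra, 3, Cal, 1980), (Hal, 16, 14, Alpha, Lyra, 3, Eve, 1986), (Hal, 32, 1, Orion, Alpha, 14, Sam, 2014), (Hal, 32, 1, Orion, Gamma, 25, Sam, 2014), (Hal, 32, 1, Orion, Lyra, 18, Sam, 2014), (Hal, 32, 1, Orion, Lyra, 3, Sam, 2014), (Ivy, 6, 9, Beta, Echo, 19, Mo, 1993), (Ivy, 6, 9, Beta, Orion, 12, Mo, 1993), (Ivy, 6, 9, Beta, Vega, 10, Mo, 1993)}
π[mid, year, sid, title, role, sname]: project onto (mid, year, sid, title, role, sname) → {(10, 1993, 9, Vega, Beta, Mo), (12, 1993, 9, Orion, Beta, Mo), (14, 1980, 14, Alpha, Alpha, Cal), (14, 1986, 14, Alpha, Alpha, Eve), (14, 2014, 1, Alpha, Orion, Sam), (18, 1980, 14, Lyra, Alpha, Cal), (18, 1986, 14, Lyra, Alpha, Eve), (18, 2014, 1, Lyra, Orion, Sam), (19, 1993, 9, Echo, Beta, Mo), (25, 1980, 14, Gamma, Alpha, Cal), (25, 1986, 14, Gamma, Alpha, Eve), (25, 2014, 1, Gamma, Orion, Sam), (3, 1980, 14, Lyra, Alpha, Cal), (3, 1986, 14, Lyra, Alpha, Eve), (3, 2014, 1, Lyra, Orion, Sam)}
σ[sname = Cal]: keep tuples satisfying sname = Cal → {(14, 1980, 14, Alpha, Alpha, Cal), (18, 1980, 14, Lyra, Alpha, Cal), (25, 1980, 14, Gamma, Alpha, Cal), (3, 1980, 14, Lyra, Alpha, Cal)}
π[year, mid]: project onto (year, mid) → {(1980, 14), (1980, 18), (1980, 25), (1980, 3)}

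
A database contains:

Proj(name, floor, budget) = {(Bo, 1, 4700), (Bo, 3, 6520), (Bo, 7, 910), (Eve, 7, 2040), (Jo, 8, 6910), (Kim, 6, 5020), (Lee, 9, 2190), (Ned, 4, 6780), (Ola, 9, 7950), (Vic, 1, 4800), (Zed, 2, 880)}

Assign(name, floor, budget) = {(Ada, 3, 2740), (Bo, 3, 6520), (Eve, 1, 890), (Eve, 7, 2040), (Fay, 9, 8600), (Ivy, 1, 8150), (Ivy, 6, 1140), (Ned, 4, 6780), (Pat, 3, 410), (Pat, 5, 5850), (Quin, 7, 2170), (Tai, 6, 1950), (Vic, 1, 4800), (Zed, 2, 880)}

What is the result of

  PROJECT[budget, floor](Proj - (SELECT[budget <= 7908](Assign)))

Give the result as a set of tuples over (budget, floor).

Apply σ_{budget <= 7908}; surviving tuples: {(Ada, 3, 2740), (Bo, 3, 6520), (Eve, 1, 890), (Eve, 7, 2040), (Ivy, 6, 1140), (Ned, 4, 6780), (Pat, 3, 410), (Pat, 5, 5850), (Quin, 7, 2170), (Tai, 6, 1950), (Vic, 1, 4800), (Zed, 2, 880)}
Taking the difference: {(Bo, 1, 4700), (Bo, 7, 910), (Jo, 8, 6910), (Kim, 6, 5020), (Lee, 9, 2190), (Ola, 9, 7950)}
π_{budget, floor} gives {(2190, 9), (4700, 1), (5020, 6), (6910, 8), (7950, 9), (910, 7)}.

{(2190, 9), (4700, 1), (5020, 6), (6910, 8), (7950, 9), (910, 7)}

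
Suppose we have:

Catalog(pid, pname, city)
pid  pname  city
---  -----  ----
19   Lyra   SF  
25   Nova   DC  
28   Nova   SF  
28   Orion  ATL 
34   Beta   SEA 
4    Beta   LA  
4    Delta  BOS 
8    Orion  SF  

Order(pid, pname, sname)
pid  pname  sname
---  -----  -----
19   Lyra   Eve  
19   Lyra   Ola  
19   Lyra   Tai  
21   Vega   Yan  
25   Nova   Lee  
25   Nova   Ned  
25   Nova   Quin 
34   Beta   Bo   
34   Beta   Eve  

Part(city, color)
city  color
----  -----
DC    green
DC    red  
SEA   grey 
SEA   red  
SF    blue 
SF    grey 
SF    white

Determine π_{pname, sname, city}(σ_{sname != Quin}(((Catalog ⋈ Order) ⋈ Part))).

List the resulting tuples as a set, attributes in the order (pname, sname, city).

{(Beta, Bo, SEA), (Beta, Eve, SEA), (Lyra, Eve, SF), (Lyra, Ola, SF), (Lyra, Tai, SF), (Nova, Lee, DC), (Nova, Ned, DC)}

Natural join on pid, pname: {(19, Lyra, SF, Eve), (19, Lyra, SF, Ola), (19, Lyra, SF, Tai), (25, Nova, DC, Lee), (25, Nova, DC, Ned), (25, Nova, DC, Quin), (34, Beta, SEA, Bo), (34, Beta, SEA, Eve)}
Natural join on city: {(19, Lyra, SF, Eve, blue), (19, Lyra, SF, Eve, grey), (19, Lyra, SF, Eve, white), (19, Lyra, SF, Ola, blue), (19, Lyra, SF, Ola, grey), (19, Lyra, SF, Ola, white), (19, Lyra, SF, Tai, blue), (19, Lyra, SF, Tai, grey), (19, Lyra, SF, Tai, white), (25, Nova, DC, Lee, green), (25, Nova, DC, Lee, red), (25, Nova, DC, Ned, green), (25, Nova, DC, Ned, red), (25, Nova, DC, Quin, green), (25, Nova, DC, Quin, red), (34, Beta, SEA, Bo, grey), (34, Beta, SEA, Bo, red), (34, Beta, SEA, Eve, grey), (34, Beta, SEA, Eve, red)}
Apply σ_{sname != Quin}; surviving tuples: {(19, Lyra, SF, Eve, blue), (19, Lyra, SF, Eve, grey), (19, Lyra, SF, Eve, white), (19, Lyra, SF, Ola, blue), (19, Lyra, SF, Ola, grey), (19, Lyra, SF, Ola, white), (19, Lyra, SF, Tai, blue), (19, Lyra, SF, Tai, grey), (19, Lyra, SF, Tai, white), (25, Nova, DC, Lee, green), (25, Nova, DC, Lee, red), (25, Nova, DC, Ned, green), (25, Nova, DC, Ned, red), (34, Beta, SEA, Bo, grey), (34, Beta, SEA, Bo, red), (34, Beta, SEA, Eve, grey), (34, Beta, SEA, Eve, red)}
π[pname, sname, city]: project onto (pname, sname, city) (10 duplicate(s) eliminated) → {(Beta, Bo, SEA), (Beta, Eve, SEA), (Lyra, Eve, SF), (Lyra, Ola, SF), (Lyra, Tai, SF), (Nova, Lee, DC), (Nova, Ned, DC)}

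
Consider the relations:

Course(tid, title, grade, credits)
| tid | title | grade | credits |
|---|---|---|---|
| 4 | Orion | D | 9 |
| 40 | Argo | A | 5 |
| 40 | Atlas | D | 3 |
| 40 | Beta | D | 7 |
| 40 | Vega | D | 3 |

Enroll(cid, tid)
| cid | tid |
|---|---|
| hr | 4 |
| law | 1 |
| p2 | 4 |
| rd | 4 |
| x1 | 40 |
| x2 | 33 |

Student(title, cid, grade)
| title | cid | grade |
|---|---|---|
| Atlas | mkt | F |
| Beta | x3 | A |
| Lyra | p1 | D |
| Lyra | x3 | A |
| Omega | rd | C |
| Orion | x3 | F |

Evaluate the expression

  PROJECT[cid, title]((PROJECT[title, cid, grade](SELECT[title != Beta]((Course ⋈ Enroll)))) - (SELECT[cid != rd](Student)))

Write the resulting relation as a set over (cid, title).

{(hr, Orion), (p2, Orion), (rd, Orion), (x1, Argo), (x1, Atlas), (x1, Vega)}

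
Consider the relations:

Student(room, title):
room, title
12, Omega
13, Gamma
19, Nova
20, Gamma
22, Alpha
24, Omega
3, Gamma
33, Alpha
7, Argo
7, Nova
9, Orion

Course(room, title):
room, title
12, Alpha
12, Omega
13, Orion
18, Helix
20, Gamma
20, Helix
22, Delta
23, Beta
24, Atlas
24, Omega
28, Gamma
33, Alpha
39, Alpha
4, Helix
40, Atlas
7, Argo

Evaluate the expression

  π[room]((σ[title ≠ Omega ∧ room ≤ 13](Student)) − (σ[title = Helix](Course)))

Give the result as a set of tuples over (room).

{13, 3, 7, 9}

Selection title ≠ Omega ∧ room ≤ 13: {(13, Gamma), (3, Gamma), (7, Argo), (7, Nova), (9, Orion)}
Selection title = Helix: {(18, Helix), (20, Helix), (4, Helix)}
Set difference of the two operands is {(13, Gamma), (3, Gamma), (7, Argo), (7, Nova), (9, Orion)}.
Keep only column(s) room (1 duplicate(s) eliminated): {13, 3, 7, 9}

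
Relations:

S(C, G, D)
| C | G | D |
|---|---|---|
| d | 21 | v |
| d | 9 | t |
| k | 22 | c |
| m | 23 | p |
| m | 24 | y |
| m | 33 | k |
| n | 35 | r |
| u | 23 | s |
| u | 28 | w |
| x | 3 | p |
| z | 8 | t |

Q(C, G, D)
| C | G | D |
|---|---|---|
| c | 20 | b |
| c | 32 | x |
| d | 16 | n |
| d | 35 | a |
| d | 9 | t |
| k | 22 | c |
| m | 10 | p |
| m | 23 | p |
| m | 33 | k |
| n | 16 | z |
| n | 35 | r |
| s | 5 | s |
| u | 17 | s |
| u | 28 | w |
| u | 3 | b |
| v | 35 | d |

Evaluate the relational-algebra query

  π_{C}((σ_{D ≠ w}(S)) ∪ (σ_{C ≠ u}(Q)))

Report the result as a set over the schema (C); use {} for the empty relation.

σ[D ≠ w]: keep tuples satisfying D ≠ w → {(d, 21, v), (d, 9, t), (k, 22, c), (m, 23, p), (m, 24, y), (m, 33, k), (n, 35, r), (u, 23, s), (x, 3, p), (z, 8, t)}
σ[C ≠ u]: keep tuples satisfying C ≠ u → {(c, 20, b), (c, 32, x), (d, 16, n), (d, 35, a), (d, 9, t), (k, 22, c), (m, 10, p), (m, 23, p), (m, 33, k), (n, 16, z), (n, 35, r), (s, 5, s), (v, 35, d)}
Set union of the two operands is {(c, 20, b), (c, 32, x), (d, 16, n), (d, 21, v), (d, 35, a), (d, 9, t), (k, 22, c), (m, 10, p), (m, 23, p), (m, 24, y), (m, 33, k), (n, 16, z), (n, 35, r), (s, 5, s), (u, 23, s), (v, 35, d), (x, 3, p), (z, 8, t)}.
Projecting to C (8 duplicate(s) eliminated): {c, d, k, m, n, s, u, v, x, z}

{c, d, k, m, n, s, u, v, x, z}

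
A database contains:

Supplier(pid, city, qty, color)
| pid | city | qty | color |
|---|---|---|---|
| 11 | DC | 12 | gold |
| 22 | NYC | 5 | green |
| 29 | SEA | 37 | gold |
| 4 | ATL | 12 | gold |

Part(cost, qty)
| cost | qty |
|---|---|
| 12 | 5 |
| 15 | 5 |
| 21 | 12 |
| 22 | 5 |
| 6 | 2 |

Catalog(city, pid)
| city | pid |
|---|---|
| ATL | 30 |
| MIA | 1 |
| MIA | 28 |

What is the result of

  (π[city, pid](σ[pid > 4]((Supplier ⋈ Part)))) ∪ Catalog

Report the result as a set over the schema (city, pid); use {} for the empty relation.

{(ATL, 30), (DC, 11), (MIA, 1), (MIA, 28), (NYC, 22)}

Natural join on qty: {(11, DC, 12, gold, 21), (22, NYC, 5, green, 12), (22, NYC, 5, green, 15), (22, NYC, 5, green, 22), (4, ATL, 12, gold, 21)}
σ[pid > 4]: keep tuples satisfying pid > 4 → {(11, DC, 12, gold, 21), (22, NYC, 5, green, 12), (22, NYC, 5, green, 15), (22, NYC, 5, green, 22)}
π[city, pid]: project onto (city, pid) (2 duplicate(s) eliminated) → {(DC, 11), (NYC, 22)}
Taking the union: {(ATL, 30), (DC, 11), (MIA, 1), (MIA, 28), (NYC, 22)}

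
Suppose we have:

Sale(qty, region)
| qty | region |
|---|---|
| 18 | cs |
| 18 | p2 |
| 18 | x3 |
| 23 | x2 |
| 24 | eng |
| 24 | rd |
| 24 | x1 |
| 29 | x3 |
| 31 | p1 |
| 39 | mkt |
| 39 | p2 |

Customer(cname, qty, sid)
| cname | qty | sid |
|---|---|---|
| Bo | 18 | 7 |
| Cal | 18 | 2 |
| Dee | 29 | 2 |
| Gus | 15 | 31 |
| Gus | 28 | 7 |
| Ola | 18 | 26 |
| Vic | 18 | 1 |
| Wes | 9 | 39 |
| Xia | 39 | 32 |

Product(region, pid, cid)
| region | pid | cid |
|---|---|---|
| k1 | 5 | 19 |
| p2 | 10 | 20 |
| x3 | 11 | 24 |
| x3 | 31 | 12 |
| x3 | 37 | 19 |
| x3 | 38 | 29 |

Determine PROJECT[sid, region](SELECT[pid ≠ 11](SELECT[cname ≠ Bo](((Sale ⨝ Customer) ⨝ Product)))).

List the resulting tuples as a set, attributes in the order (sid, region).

{(1, p2), (1, x3), (2, p2), (2, x3), (26, p2), (26, x3), (32, p2)}

Natural join on qty: {(18, cs, Bo, 7), (18, cs, Cal, 2), (18, cs, Ola, 26), (18, cs, Vic, 1), (18, p2, Bo, 7), (18, p2, Cal, 2), (18, p2, Ola, 26), (18, p2, Vic, 1), (18, x3, Bo, 7), (18, x3, Cal, 2), (18, x3, Ola, 26), (18, x3, Vic, 1), (29, x3, Dee, 2), (39, mkt, Xia, 32), (39, p2, Xia, 32)}
Natural join on region: {(18, p2, Bo, 7, 10, 20), (18, p2, Cal, 2, 10, 20), (18, p2, Ola, 26, 10, 20), (18, p2, Vic, 1, 10, 20), (18, x3, Bo, 7, 11, 24), (18, x3, Bo, 7, 31, 12), (18, x3, Bo, 7, 37, 19), (18, x3, Bo, 7, 38, 29), (18, x3, Cal, 2, 11, 24), (18, x3, Cal, 2, 31, 12), (18, x3, Cal, 2, 37, 19), (18, x3, Cal, 2, 38, 29), (18, x3, Ola, 26, 11, 24), (18, x3, Ola, 26, 31, 12), (18, x3, Ola, 26, 37, 19), (18, x3, Ola, 26, 38, 29), (18, x3, Vic, 1, 11, 24), (18, x3, Vic, 1, 31, 12), (18, x3, Vic, 1, 37, 19), (18, x3, Vic, 1, 38, 29), (29, x3, Dee, 2, 11, 24), (29, x3, Dee, 2, 31, 12), (29, x3, Dee, 2, 37, 19), (29, x3, Dee, 2, 38, 29), (39, p2, Xia, 32, 10, 20)}
Filtering on cname ≠ Bo leaves {(18, p2, Cal, 2, 10, 20), (18, p2, Ola, 26, 10, 20), (18, p2, Vic, 1, 10, 20), (18, x3, Cal, 2, 11, 24), (18, x3, Cal, 2, 31, 12), (18, x3, Cal, 2, 37, 19), (18, x3, Cal, 2, 38, 29), (18, x3, Ola, 26, 11, 24), (18, x3, Ola, 26, 31, 12), (18, x3, Ola, 26, 37, 19), (18, x3, Ola, 26, 38, 29), (18, x3, Vic, 1, 11, 24), (18, x3, Vic, 1, 31, 12), (18, x3, Vic, 1, 37, 19), (18, x3, Vic, 1, 38, 29), (29, x3, Dee, 2, 11, 24), (29, x3, Dee, 2, 31, 12), (29, x3, Dee, 2, 37, 19), (29, x3, Dee, 2, 38, 29), (39, p2, Xia, 32, 10, 20)}.
Filtering on pid ≠ 11 leaves {(18, p2, Cal, 2, 10, 20), (18, p2, Ola, 26, 10, 20), (18, p2, Vic, 1, 10, 20), (18, x3, Cal, 2, 31, 12), (18, x3, Cal, 2, 37, 19), (18, x3, Cal, 2, 38, 29), (18, x3, Ola, 26, 31, 12), (18, x3, Ola, 26, 37, 19), (18, x3, Ola, 26, 38, 29), (18, x3, Vic, 1, 31, 12), (18, x3, Vic, 1, 37, 19), (18, x3, Vic, 1, 38, 29), (29, x3, Dee, 2, 31, 12), (29, x3, Dee, 2, 37, 19), (29, x3, Dee, 2, 38, 29), (39, p2, Xia, 32, 10, 20)}.
π[sid, region]: project onto (sid, region) (9 duplicate(s) eliminated) → {(1, p2), (1, x3), (2, p2), (2, x3), (26, p2), (26, x3), (32, p2)}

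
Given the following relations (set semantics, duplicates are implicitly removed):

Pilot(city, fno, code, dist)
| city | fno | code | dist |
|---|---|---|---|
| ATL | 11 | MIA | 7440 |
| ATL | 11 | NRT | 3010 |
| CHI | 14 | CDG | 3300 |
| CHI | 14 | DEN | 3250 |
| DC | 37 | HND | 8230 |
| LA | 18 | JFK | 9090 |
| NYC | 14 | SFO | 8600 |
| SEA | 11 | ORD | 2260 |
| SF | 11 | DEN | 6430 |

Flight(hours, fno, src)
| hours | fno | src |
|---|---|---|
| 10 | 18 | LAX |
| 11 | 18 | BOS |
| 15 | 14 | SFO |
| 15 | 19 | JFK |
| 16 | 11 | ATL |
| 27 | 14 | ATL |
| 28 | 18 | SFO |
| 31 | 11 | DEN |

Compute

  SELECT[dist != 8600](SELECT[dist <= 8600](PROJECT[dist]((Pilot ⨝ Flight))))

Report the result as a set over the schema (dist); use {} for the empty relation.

Joining Pilot and Flight on fno yields {(ATL, 11, MIA, 7440, 16, ATL), (ATL, 11, MIA, 7440, 31, DEN), (ATL, 11, NRT, 3010, 16, ATL), (ATL, 11, NRT, 3010, 31, DEN), (CHI, 14, CDG, 3300, 15, SFO), (CHI, 14, CDG, 3300, 27, ATL), (CHI, 14, DEN, 3250, 15, SFO), (CHI, 14, DEN, 3250, 27, ATL), (LA, 18, JFK, 9090, 10, LAX), (LA, 18, JFK, 9090, 11, BOS), (LA, 18, JFK, 9090, 28, SFO), (NYC, 14, SFO, 8600, 15, SFO), (NYC, 14, SFO, 8600, 27, ATL), (SEA, 11, ORD, 2260, 16, ATL), (SEA, 11, ORD, 2260, 31, DEN), (SF, 11, DEN, 6430, 16, ATL), (SF, 11, DEN, 6430, 31, DEN)}.
π_{dist} gives {2260, 3010, 3250, 3300, 6430, 7440, 8600, 9090} (9 duplicate(s) eliminated).
Selection dist <= 8600: {2260, 3010, 3250, 3300, 6430, 7440, 8600}
Selection dist != 8600: {2260, 3010, 3250, 3300, 6430, 7440}

{2260, 3010, 3250, 3300, 6430, 7440}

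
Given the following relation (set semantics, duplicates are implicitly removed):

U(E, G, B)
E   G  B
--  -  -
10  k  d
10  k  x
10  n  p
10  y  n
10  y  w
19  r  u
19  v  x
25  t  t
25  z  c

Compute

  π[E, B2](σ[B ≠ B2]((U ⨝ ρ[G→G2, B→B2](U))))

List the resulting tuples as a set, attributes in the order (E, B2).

{(10, d), (10, n), (10, p), (10, w), (10, x), (19, u), (19, x), (25, c), (25, t)}

ρ[G→G2, B→B2]: schema becomes (E, G2, B2); tuples unchanged.
U ⋈ ρ[G→G2, B→B2](U) (natural join on E): {(10, k, d, k, d), (10, k, d, k, x), (10, k, d, n, p), (10, k, d, y, n), (10, k, d, y, w), (10, k, x, k, d), (10, k, x, k, x), (10, k, x, n, p), (10, k, x, y, n), (10, k, x, y, w), (10, n, p, k, d), (10, n, p, k, x), (10, n, p, n, p), (10, n, p, y, n), (10, n, p, y, w), (10, y, n, k, d), (10, y, n, k, x), (10, y, n, n, p), (10, y, n, y, n), (10, y, n, y, w), (10, y, w, k, d), (10, y, w, k, x), (10, y, w, n, p), (10, y, w, y, n), (10, y, w, y, w), (19, r, u, r, u), (19, r, u, v, x), (19, v, x, r, u), (19, v, x, v, x), (25, t, t, t, t), (25, t, t, z, c), (25, z, c, t, t), (25, z, c, z, c)}
Apply σ_{B ≠ B2}; surviving tuples: {(10, k, d, k, x), (10, k, d, n, p), (10, k, d, y, n), (10, k, d, y, w), (10, k, x, k, d), (10, k, x, n, p), (10, k, x, y, n), (10, k, x, y, w), (10, n, p, k, d), (10, n, p, k, x), (10, n, p, y, n), (10, n, p, y, w), (10, y, n, k, d), (10, y, n, k, x), (10, y, n, n, p), (10, y, n, y, w), (10, y, w, k, d), (10, y, w, k, x), (10, y, w, n, p), (10, y, w, y, n), (19, r, u, v, x), (19, v, x, r, u), (25, t, t, z, c), (25, z, c, t, t)}
Keep only column(s) E, B2 (15 duplicate(s) eliminated): {(10, d), (10, n), (10, p), (10, w), (10, x), (19, u), (19, x), (25, c), (25, t)}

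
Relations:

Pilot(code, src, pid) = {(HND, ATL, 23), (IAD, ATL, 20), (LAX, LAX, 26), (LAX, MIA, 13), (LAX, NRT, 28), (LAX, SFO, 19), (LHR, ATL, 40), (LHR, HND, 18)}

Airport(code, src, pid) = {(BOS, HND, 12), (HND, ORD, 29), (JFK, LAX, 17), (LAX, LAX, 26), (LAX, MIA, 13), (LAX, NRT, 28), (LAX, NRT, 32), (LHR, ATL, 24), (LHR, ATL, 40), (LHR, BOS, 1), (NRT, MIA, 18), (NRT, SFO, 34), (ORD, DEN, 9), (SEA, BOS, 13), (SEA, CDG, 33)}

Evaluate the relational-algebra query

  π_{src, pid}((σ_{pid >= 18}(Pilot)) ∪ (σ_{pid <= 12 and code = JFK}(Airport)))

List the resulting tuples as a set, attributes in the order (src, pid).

Apply σ_{pid >= 18}; surviving tuples: {(HND, ATL, 23), (IAD, ATL, 20), (LAX, LAX, 26), (LAX, NRT, 28), (LAX, SFO, 19), (LHR, ATL, 40), (LHR, HND, 18)}
Apply σ_{pid <= 12 and code = JFK}; surviving tuples: {}
Set union of the two operands is {(HND, ATL, 23), (IAD, ATL, 20), (LAX, LAX, 26), (LAX, NRT, 28), (LAX, SFO, 19), (LHR, ATL, 40), (LHR, HND, 18)}.
Keep only column(s) src, pid: {(ATL, 20), (ATL, 23), (ATL, 40), (HND, 18), (LAX, 26), (NRT, 28), (SFO, 19)}

{(ATL, 20), (ATL, 23), (ATL, 40), (HND, 18), (LAX, 26), (NRT, 28), (SFO, 19)}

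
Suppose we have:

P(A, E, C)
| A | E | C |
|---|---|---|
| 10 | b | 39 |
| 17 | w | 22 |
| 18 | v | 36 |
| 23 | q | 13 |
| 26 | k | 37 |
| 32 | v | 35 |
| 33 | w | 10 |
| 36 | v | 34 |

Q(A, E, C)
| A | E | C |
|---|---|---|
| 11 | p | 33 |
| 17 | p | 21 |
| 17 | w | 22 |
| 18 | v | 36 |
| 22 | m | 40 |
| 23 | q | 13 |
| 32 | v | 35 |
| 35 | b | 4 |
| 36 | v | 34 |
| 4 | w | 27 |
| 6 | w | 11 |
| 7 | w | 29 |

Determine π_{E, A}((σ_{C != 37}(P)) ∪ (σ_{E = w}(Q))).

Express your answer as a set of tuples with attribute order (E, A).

Apply σ_{C != 37}; surviving tuples: {(10, b, 39), (17, w, 22), (18, v, 36), (23, q, 13), (32, v, 35), (33, w, 10), (36, v, 34)}
Apply σ_{E = w}; surviving tuples: {(17, w, 22), (4, w, 27), (6, w, 11), (7, w, 29)}
Taking the union: {(10, b, 39), (17, w, 22), (18, v, 36), (23, q, 13), (32, v, 35), (33, w, 10), (36, v, 34), (4, w, 27), (6, w, 11), (7, w, 29)}
Keep only column(s) E, A: {(b, 10), (q, 23), (v, 18), (v, 32), (v, 36), (w, 17), (w, 33), (w, 4), (w, 6), (w, 7)}

{(b, 10), (q, 23), (v, 18), (v, 32), (v, 36), (w, 17), (w, 33), (w, 4), (w, 6), (w, 7)}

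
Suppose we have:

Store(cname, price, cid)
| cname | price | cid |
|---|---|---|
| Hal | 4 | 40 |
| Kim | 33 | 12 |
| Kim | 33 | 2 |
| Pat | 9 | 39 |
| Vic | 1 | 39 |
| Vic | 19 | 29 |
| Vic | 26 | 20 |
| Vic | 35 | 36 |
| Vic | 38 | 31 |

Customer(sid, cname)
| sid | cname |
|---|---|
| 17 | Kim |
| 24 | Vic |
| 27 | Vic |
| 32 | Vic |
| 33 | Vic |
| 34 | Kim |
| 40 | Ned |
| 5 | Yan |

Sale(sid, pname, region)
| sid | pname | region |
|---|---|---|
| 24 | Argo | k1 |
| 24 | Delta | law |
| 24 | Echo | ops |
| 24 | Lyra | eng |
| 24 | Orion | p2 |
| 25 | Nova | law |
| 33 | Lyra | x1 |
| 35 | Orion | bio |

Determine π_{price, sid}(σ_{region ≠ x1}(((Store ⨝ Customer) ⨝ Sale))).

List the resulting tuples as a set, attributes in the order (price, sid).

{(1, 24), (19, 24), (26, 24), (35, 24), (38, 24)}

Joining Store and Customer on cname yields {(Kim, 33, 12, 17), (Kim, 33, 12, 34), (Kim, 33, 2, 17), (Kim, 33, 2, 34), (Vic, 1, 39, 24), (Vic, 1, 39, 27), (Vic, 1, 39, 32), (Vic, 1, 39, 33), (Vic, 19, 29, 24), (Vic, 19, 29, 27), (Vic, 19, 29, 32), (Vic, 19, 29, 33), (Vic, 26, 20, 24), (Vic, 26, 20, 27), (Vic, 26, 20, 32), (Vic, 26, 20, 33), (Vic, 35, 36, 24), (Vic, 35, 36, 27), (Vic, 35, 36, 32), (Vic, 35, 36, 33), (Vic, 38, 31, 24), (Vic, 38, 31, 27), (Vic, 38, 31, 32), (Vic, 38, 31, 33)}.
Joining (Store ⨝ Customer) and Sale on sid yields {(Vic, 1, 39, 24, Argo, k1), (Vic, 1, 39, 24, Delta, law), (Vic, 1, 39, 24, Echo, ops), (Vic, 1, 39, 24, Lyra, eng), (Vic, 1, 39, 24, Orion, p2), (Vic, 1, 39, 33, Lyra, x1), (Vic, 19, 29, 24, Argo, k1), (Vic, 19, 29, 24, Delta, law), (Vic, 19, 29, 24, Echo, ops), (Vic, 19, 29, 24, Lyra, eng), (Vic, 19, 29, 24, Orion, p2), (Vic, 19, 29, 33, Lyra, x1), (Vic, 26, 20, 24, Argo, k1), (Vic, 26, 20, 24, Delta, law), (Vic, 26, 20, 24, Echo, ops), (Vic, 26, 20, 24, Lyra, eng), (Vic, 26, 20, 24, Orion, p2), (Vic, 26, 20, 33, Lyra, x1), (Vic, 35, 36, 24, Argo, k1), (Vic, 35, 36, 24, Delta, law), (Vic, 35, 36, 24, Echo, ops), (Vic, 35, 36, 24, Lyra, eng), (Vic, 35, 36, 24, Orion, p2), (Vic, 35, 36, 33, Lyra, x1), (Vic, 38, 31, 24, Argo, k1), (Vic, 38, 31, 24, Delta, law), (Vic, 38, 31, 24, Echo, ops), (Vic, 38, 31, 24, Lyra, eng), (Vic, 38, 31, 24, Orion, p2), (Vic, 38, 31, 33, Lyra, x1)}.
Selection region ≠ x1: {(Vic, 1, 39, 24, Argo, k1), (Vic, 1, 39, 24, Delta, law), (Vic, 1, 39, 24, Echo, ops), (Vic, 1, 39, 24, Lyra, eng), (Vic, 1, 39, 24, Orion, p2), (Vic, 19, 29, 24, Argo, k1), (Vic, 19, 29, 24, Delta, law), (Vic, 19, 29, 24, Echo, ops), (Vic, 19, 29, 24, Lyra, eng), (Vic, 19, 29, 24, Orion, p2), (Vic, 26, 20, 24, Argo, k1), (Vic, 26, 20, 24, Delta, law), (Vic, 26, 20, 24, Echo, ops), (Vic, 26, 20, 24, Lyra, eng), (Vic, 26, 20, 24, Orion, p2), (Vic, 35, 36, 24, Argo, k1), (Vic, 35, 36, 24, Delta, law), (Vic, 35, 36, 24, Echo, ops), (Vic, 35, 36, 24, Lyra, eng), (Vic, 35, 36, 24, Orion, p2), (Vic, 38, 31, 24, Argo, k1), (Vic, 38, 31, 24, Delta, law), (Vic, 38, 31, 24, Echo, ops), (Vic, 38, 31, 24, Lyra, eng), (Vic, 38, 31, 24, Orion, p2)}
Projecting to price, sid (20 duplicate(s) eliminated): {(1, 24), (19, 24), (26, 24), (35, 24), (38, 24)}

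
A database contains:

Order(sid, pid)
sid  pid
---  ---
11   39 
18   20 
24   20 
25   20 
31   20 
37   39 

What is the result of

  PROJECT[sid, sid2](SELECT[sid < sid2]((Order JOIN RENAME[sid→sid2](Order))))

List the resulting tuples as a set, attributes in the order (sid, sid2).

ρ[sid→sid2]: schema becomes (sid2, pid); tuples unchanged.
Natural join on pid: {(11, 39, 11), (11, 39, 37), (18, 20, 18), (18, 20, 24), (18, 20, 25), (18, 20, 31), (24, 20, 18), (24, 20, 24), (24, 20, 25), (24, 20, 31), (25, 20, 18), (25, 20, 24), (25, 20, 25), (25, 20, 31), (31, 20, 18), (31, 20, 24), (31, 20, 25), (31, 20, 31), (37, 39, 11), (37, 39, 37)}
Filtering on sid < sid2 leaves {(11, 39, 37), (18, 20, 24), (18, 20, 25), (18, 20, 31), (24, 20, 25), (24, 20, 31), (25, 20, 31)}.
π[sid, sid2]: project onto (sid, sid2) → {(11, 37), (18, 24), (18, 25), (18, 31), (24, 25), (24, 31), (25, 31)}

{(11, 37), (18, 24), (18, 25), (18, 31), (24, 25), (24, 31), (25, 31)}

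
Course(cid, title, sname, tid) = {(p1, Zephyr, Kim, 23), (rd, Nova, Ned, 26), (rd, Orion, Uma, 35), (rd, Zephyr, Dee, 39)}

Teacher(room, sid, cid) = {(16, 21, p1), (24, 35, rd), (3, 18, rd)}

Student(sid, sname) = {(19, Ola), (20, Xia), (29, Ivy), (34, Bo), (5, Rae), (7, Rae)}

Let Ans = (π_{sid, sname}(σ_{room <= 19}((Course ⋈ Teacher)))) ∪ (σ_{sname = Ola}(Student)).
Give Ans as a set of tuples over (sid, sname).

{(18, Dee), (18, Ned), (18, Uma), (19, Ola), (21, Kim)}

Natural join on cid: {(p1, Zephyr, Kim, 23, 16, 21), (rd, Nova, Ned, 26, 24, 35), (rd, Nova, Ned, 26, 3, 18), (rd, Orion, Uma, 35, 24, 35), (rd, Orion, Uma, 35, 3, 18), (rd, Zephyr, Dee, 39, 24, 35), (rd, Zephyr, Dee, 39, 3, 18)}
Selection room <= 19: {(p1, Zephyr, Kim, 23, 16, 21), (rd, Nova, Ned, 26, 3, 18), (rd, Orion, Uma, 35, 3, 18), (rd, Zephyr, Dee, 39, 3, 18)}
Keep only column(s) sid, sname: {(18, Dee), (18, Ned), (18, Uma), (21, Kim)}
Selection sname = Ola: {(19, Ola)}
Union: {(18, Dee), (18, Ned), (18, Uma), (21, Kim)} with {(19, Ola)} → {(18, Dee), (18, Ned), (18, Uma), (19, Ola), (21, Kim)}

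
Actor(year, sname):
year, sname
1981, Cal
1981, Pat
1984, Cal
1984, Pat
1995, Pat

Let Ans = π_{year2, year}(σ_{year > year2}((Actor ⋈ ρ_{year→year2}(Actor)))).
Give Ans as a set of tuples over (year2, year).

{(1981, 1984), (1981, 1995), (1984, 1995)}

ρ[year→year2]: schema becomes (year2, sname); tuples unchanged.
Joining Actor and ρ_{year→year2}(Actor) on sname yields {(1981, Cal, 1981), (1981, Cal, 1984), (1981, Pat, 1981), (1981, Pat, 1984), (1981, Pat, 1995), (1984, Cal, 1981), (1984, Cal, 1984), (1984, Pat, 1981), (1984, Pat, 1984), (1984, Pat, 1995), (1995, Pat, 1981), (1995, Pat, 1984), (1995, Pat, 1995)}.
Apply σ_{year > year2}; surviving tuples: {(1984, Cal, 1981), (1984, Pat, 1981), (1995, Pat, 1981), (1995, Pat, 1984)}
Keep only column(s) year2, year (1 duplicate(s) eliminated): {(1981, 1984), (1981, 1995), (1984, 1995)}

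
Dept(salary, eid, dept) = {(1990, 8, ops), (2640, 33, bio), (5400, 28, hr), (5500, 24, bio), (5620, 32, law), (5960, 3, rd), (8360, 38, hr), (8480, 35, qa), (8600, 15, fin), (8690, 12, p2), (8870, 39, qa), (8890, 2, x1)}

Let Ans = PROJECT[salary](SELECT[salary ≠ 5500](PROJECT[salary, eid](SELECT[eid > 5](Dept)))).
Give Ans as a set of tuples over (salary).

{1990, 2640, 5400, 5620, 8360, 8480, 8600, 8690, 8870}

Selection eid > 5: {(1990, 8, ops), (2640, 33, bio), (5400, 28, hr), (5500, 24, bio), (5620, 32, law), (8360, 38, hr), (8480, 35, qa), (8600, 15, fin), (8690, 12, p2), (8870, 39, qa)}
Projecting to salary, eid: {(1990, 8), (2640, 33), (5400, 28), (5500, 24), (5620, 32), (8360, 38), (8480, 35), (8600, 15), (8690, 12), (8870, 39)}
Selection salary ≠ 5500: {(1990, 8), (2640, 33), (5400, 28), (5620, 32), (8360, 38), (8480, 35), (8600, 15), (8690, 12), (8870, 39)}
Projecting to salary: {1990, 2640, 5400, 5620, 8360, 8480, 8600, 8690, 8870}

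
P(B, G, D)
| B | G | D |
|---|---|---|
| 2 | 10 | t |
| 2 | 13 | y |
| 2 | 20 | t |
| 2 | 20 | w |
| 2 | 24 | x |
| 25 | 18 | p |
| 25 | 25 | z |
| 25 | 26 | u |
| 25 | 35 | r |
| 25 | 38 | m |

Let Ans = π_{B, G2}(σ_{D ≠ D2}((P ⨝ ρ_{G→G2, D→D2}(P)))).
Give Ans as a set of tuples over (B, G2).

ρ[G→G2, D→D2]: schema becomes (B, G2, D2); tuples unchanged.
Natural join on B: {(2, 10, t, 10, t), (2, 10, t, 13, y), (2, 10, t, 20, t), (2, 10, t, 20, w), (2, 10, t, 24, x), (2, 13, y, 10, t), (2, 13, y, 13, y), (2, 13, y, 20, t), (2, 13, y, 20, w), (2, 13, y, 24, x), (2, 20, t, 10, t), (2, 20, t, 13, y), (2, 20, t, 20, t), (2, 20, t, 20, w), (2, 20, t, 24, x), (2, 20, w, 10, t), (2, 20, w, 13, y), (2, 20, w, 20, t), (2, 20, w, 20, w), (2, 20, w, 24, x), (2, 24, x, 10, t), (2, 24, x, 13, y), (2, 24, x, 20, t), (2, 24, x, 20, w), (2, 24, x, 24, x), (25, 18, p, 18, p), (25, 18, p, 25, z), (25, 18, p, 26, u), (25, 18, p, 35, r), (25, 18, p, 38, m), (25, 25, z, 18, p), (25, 25, z, 25, z), (25, 25, z, 26, u), (25, 25, z, 35, r), (25, 25, z, 38, m), (25, 26, u, 18, p), (25, 26, u, 25, z), (25, 26, u, 26, u), (25, 26, u, 35, r), (25, 26, u, 38, m), (25, 35, r, 18, p), (25, 35, r, 25, z), (25, 35, r, 26, u), (25, 35, r, 35, r), (25, 35, r, 38, m), (25, 38, m, 18, p), (25, 38, m, 25, z), (25, 38, m, 26, u), (25, 38, m, 35, r), (25, 38, m, 38, m)}
Filtering on D ≠ D2 leaves {(2, 10, t, 13, y), (2, 10, t, 20, w), (2, 10, t, 24, x), (2, 13, y, 10, t), (2, 13, y, 20, t), (2, 13, y, 20, w), (2, 13, y, 24, x), (2, 20, t, 13, y), (2, 20, t, 20, w), (2, 20, t, 24, x), (2, 20, w, 10, t), (2, 20, w, 13, y), (2, 20, w, 20, t), (2, 20, w, 24, x), (2, 24, x, 10, t), (2, 24, x, 13, y), (2, 24, x, 20, t), (2, 24, x, 20, w), (25, 18, p, 25, z), (25, 18, p, 26, u), (25, 18, p, 35, r), (25, 18, p, 38, m), (25, 25, z, 18, p), (25, 25, z, 26, u), (25, 25, z, 35, r), (25, 25, z, 38, m), (25, 26, u, 18, p), (25, 26, u, 25, z), (25, 26, u, 35, r), (25, 26, u, 38, m), (25, 35, r, 18, p), (25, 35, r, 25, z), (25, 35, r, 26, u), (25, 35, r, 38, m), (25, 38, m, 18, p), (25, 38, m, 25, z), (25, 38, m, 26, u), (25, 38, m, 35, r)}.
π[B, G2]: project onto (B, G2) (29 duplicate(s) eliminated) → {(2, 10), (2, 13), (2, 20), (2, 24), (25, 18), (25, 25), (25, 26), (25, 35), (25, 38)}

{(2, 10), (2, 13), (2, 20), (2, 24), (25, 18), (25, 25), (25, 26), (25, 35), (25, 38)}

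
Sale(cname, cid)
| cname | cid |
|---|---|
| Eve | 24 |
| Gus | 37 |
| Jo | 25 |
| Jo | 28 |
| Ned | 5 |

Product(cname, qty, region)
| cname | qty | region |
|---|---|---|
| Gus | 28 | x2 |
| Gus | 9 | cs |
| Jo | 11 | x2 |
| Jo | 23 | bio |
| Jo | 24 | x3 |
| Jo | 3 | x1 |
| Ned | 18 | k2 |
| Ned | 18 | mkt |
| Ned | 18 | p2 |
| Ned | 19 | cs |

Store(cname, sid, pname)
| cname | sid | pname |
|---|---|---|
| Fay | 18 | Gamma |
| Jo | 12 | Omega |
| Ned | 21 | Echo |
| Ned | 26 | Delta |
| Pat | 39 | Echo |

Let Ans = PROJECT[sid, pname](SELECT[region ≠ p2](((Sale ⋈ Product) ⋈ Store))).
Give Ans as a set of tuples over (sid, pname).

{(12, Omega), (21, Echo), (26, Delta)}

Natural join on cname: {(Gus, 37, 28, x2), (Gus, 37, 9, cs), (Jo, 25, 11, x2), (Jo, 25, 23, bio), (Jo, 25, 24, x3), (Jo, 25, 3, x1), (Jo, 28, 11, x2), (Jo, 28, 23, bio), (Jo, 28, 24, x3), (Jo, 28, 3, x1), (Ned, 5, 18, k2), (Ned, 5, 18, mkt), (Ned, 5, 18, p2), (Ned, 5, 19, cs)}
Natural join on cname: {(Jo, 25, 11, x2, 12, Omega), (Jo, 25, 23, bio, 12, Omega), (Jo, 25, 24, x3, 12, Omega), (Jo, 25, 3, x1, 12, Omega), (Jo, 28, 11, x2, 12, Omega), (Jo, 28, 23, bio, 12, Omega), (Jo, 28, 24, x3, 12, Omega), (Jo, 28, 3, x1, 12, Omega), (Ned, 5, 18, k2, 21, Echo), (Ned, 5, 18, k2, 26, Delta), (Ned, 5, 18, mkt, 21, Echo), (Ned, 5, 18, mkt, 26, Delta), (Ned, 5, 18, p2, 21, Echo), (Ned, 5, 18, p2, 26, Delta), (Ned, 5, 19, cs, 21, Echo), (Ned, 5, 19, cs, 26, Delta)}
Selection region ≠ p2: {(Jo, 25, 11, x2, 12, Omega), (Jo, 25, 23, bio, 12, Omega), (Jo, 25, 24, x3, 12, Omega), (Jo, 25, 3, x1, 12, Omega), (Jo, 28, 11, x2, 12, Omega), (Jo, 28, 23, bio, 12, Omega), (Jo, 28, 24, x3, 12, Omega), (Jo, 28, 3, x1, 12, Omega), (Ned, 5, 18, k2, 21, Echo), (Ned, 5, 18, k2, 26, Delta), (Ned, 5, 18, mkt, 21, Echo), (Ned, 5, 18, mkt, 26, Delta), (Ned, 5, 19, cs, 21, Echo), (Ned, 5, 19, cs, 26, Delta)}
Projecting to sid, pname (11 duplicate(s) eliminated): {(12, Omega), (21, Echo), (26, Delta)}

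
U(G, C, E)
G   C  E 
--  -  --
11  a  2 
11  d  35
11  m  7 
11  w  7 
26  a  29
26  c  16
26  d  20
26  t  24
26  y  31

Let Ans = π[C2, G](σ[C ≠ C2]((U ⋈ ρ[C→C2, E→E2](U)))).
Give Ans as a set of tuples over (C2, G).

ρ[C→C2, E→E2]: schema becomes (G, C2, E2); tuples unchanged.
Joining U and ρ[C→C2, E→E2](U) on G yields {(11, a, 2, a, 2), (11, a, 2, d, 35), (11, a, 2, m, 7), (11, a, 2, w, 7), (11, d, 35, a, 2), (11, d, 35, d, 35), (11, d, 35, m, 7), (11, d, 35, w, 7), (11, m, 7, a, 2), (11, m, 7, d, 35), (11, m, 7, m, 7), (11, m, 7, w, 7), (11, w, 7, a, 2), (11, w, 7, d, 35), (11, w, 7, m, 7), (11, w, 7, w, 7), (26, a, 29, a, 29), (26, a, 29, c, 16), (26, a, 29, d, 20), (26, a, 29, t, 24), (26, a, 29, y, 31), (26, c, 16, a, 29), (26, c, 16, c, 16), (26, c, 16, d, 20), (26, c, 16, t, 24), (26, c, 16, y, 31), (26, d, 20, a, 29), (26, d, 20, c, 16), (26, d, 20, d, 20), (26, d, 20, t, 24), (26, d, 20, y, 31), (26, t, 24, a, 29), (26, t, 24, c, 16), (26, t, 24, d, 20), (26, t, 24, t, 24), (26, t, 24, y, 31), (26, y, 31, a, 29), (26, y, 31, c, 16), (26, y, 31, d, 20), (26, y, 31, t, 24), (26, y, 31, y, 31)}.
Selection C ≠ C2: {(11, a, 2, d, 35), (11, a, 2, m, 7), (11, a, 2, w, 7), (11, d, 35, a, 2), (11, d, 35, m, 7), (11, d, 35, w, 7), (11, m, 7, a, 2), (11, m, 7, d, 35), (11, m, 7, w, 7), (11, w, 7, a, 2), (11, w, 7, d, 35), (11, w, 7, m, 7), (26, a, 29, c, 16), (26, a, 29, d, 20), (26, a, 29, t, 24), (26, a, 29, y, 31), (26, c, 16, a, 29), (26, c, 16, d, 20), (26, c, 16, t, 24), (26, c, 16, y, 31), (26, d, 20, a, 29), (26, d, 20, c, 16), (26, d, 20, t, 24), (26, d, 20, y, 31), (26, t, 24, a, 29), (26, t, 24, c, 16), (26, t, 24, d, 20), (26, t, 24, y, 31), (26, y, 31, a, 29), (26, y, 31, c, 16), (26, y, 31, d, 20), (26, y, 31, t, 24)}
π_{C2, G} gives {(a, 11), (a, 26), (c, 26), (d, 11), (d, 26), (m, 11), (t, 26), (w, 11), (y, 26)} (23 duplicate(s) eliminated).

{(a, 11), (a, 26), (c, 26), (d, 11), (d, 26), (m, 11), (t, 26), (w, 11), (y, 26)}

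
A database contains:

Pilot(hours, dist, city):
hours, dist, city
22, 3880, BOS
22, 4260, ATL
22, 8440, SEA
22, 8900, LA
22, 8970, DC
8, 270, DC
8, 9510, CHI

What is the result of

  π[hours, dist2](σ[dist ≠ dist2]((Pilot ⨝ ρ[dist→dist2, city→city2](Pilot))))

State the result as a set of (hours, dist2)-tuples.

ρ[dist→dist2, city→city2]: schema becomes (hours, dist2, city2); tuples unchanged.
Joining Pilot and ρ[dist→dist2, city→city2](Pilot) on hours yields {(22, 3880, BOS, 3880, BOS), (22, 3880, BOS, 4260, ATL), (22, 3880, BOS, 8440, SEA), (22, 3880, BOS, 8900, LA), (22, 3880, BOS, 8970, DC), (22, 4260, ATL, 3880, BOS), (22, 4260, ATL, 4260, ATL), (22, 4260, ATL, 8440, SEA), (22, 4260, ATL, 8900, LA), (22, 4260, ATL, 8970, DC), (22, 8440, SEA, 3880, BOS), (22, 8440, SEA, 4260, ATL), (22, 8440, SEA, 8440, SEA), (22, 8440, SEA, 8900, LA), (22, 8440, SEA, 8970, DC), (22, 8900, LA, 3880, BOS), (22, 8900, LA, 4260, ATL), (22, 8900, LA, 8440, SEA), (22, 8900, LA, 8900, LA), (22, 8900, LA, 8970, DC), (22, 8970, DC, 3880, BOS), (22, 8970, DC, 4260, ATL), (22, 8970, DC, 8440, SEA), (22, 8970, DC, 8900, LA), (22, 8970, DC, 8970, DC), (8, 270, DC, 270, DC), (8, 270, DC, 9510, CHI), (8, 9510, CHI, 270, DC), (8, 9510, CHI, 9510, CHI)}.
σ[dist ≠ dist2]: keep tuples satisfying dist ≠ dist2 → {(22, 3880, BOS, 4260, ATL), (22, 3880, BOS, 8440, SEA), (22, 3880, BOS, 8900, LA), (22, 3880, BOS, 8970, DC), (22, 4260, ATL, 3880, BOS), (22, 4260, ATL, 8440, SEA), (22, 4260, ATL, 8900, LA), (22, 4260, ATL, 8970, DC), (22, 8440, SEA, 3880, BOS), (22, 8440, SEA, 4260, ATL), (22, 8440, SEA, 8900, LA), (22, 8440, SEA, 8970, DC), (22, 8900, LA, 3880, BOS), (22, 8900, LA, 4260, ATL), (22, 8900, LA, 8440, SEA), (22, 8900, LA, 8970, DC), (22, 8970, DC, 3880, BOS), (22, 8970, DC, 4260, ATL), (22, 8970, DC, 8440, SEA), (22, 8970, DC, 8900, LA), (8, 270, DC, 9510, CHI), (8, 9510, CHI, 270, DC)}
π[hours, dist2]: project onto (hours, dist2) (15 duplicate(s) eliminated) → {(22, 3880), (22, 4260), (22, 8440), (22, 8900), (22, 8970), (8, 270), (8, 9510)}

{(22, 3880), (22, 4260), (22, 8440), (22, 8900), (22, 8970), (8, 270), (8, 9510)}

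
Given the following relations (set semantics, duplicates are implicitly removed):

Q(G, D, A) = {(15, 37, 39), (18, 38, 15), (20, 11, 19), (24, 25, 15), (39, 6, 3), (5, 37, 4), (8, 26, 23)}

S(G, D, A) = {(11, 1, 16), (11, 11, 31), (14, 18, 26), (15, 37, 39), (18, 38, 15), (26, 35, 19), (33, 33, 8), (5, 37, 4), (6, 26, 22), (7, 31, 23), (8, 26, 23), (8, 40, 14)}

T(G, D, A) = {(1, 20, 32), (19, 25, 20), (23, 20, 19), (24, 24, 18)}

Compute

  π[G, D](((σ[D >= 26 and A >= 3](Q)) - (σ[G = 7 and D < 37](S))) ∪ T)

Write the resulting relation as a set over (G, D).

{(1, 20), (15, 37), (18, 38), (19, 25), (23, 20), (24, 24), (5, 37), (8, 26)}

Filtering on D >= 26 and A >= 3 leaves {(15, 37, 39), (18, 38, 15), (5, 37, 4), (8, 26, 23)}.
Filtering on G = 7 and D < 37 leaves {(7, 31, 23)}.
Difference: {(15, 37, 39), (18, 38, 15), (5, 37, 4), (8, 26, 23)} with {(7, 31, 23)} → {(15, 37, 39), (18, 38, 15), (5, 37, 4), (8, 26, 23)}
Union: {(15, 37, 39), (18, 38, 15), (5, 37, 4), (8, 26, 23)} with {(1, 20, 32), (19, 25, 20), (23, 20, 19), (24, 24, 18)} → {(1, 20, 32), (15, 37, 39), (18, 38, 15), (19, 25, 20), (23, 20, 19), (24, 24, 18), (5, 37, 4), (8, 26, 23)}
Projecting to G, D: {(1, 20), (15, 37), (18, 38), (19, 25), (23, 20), (24, 24), (5, 37), (8, 26)}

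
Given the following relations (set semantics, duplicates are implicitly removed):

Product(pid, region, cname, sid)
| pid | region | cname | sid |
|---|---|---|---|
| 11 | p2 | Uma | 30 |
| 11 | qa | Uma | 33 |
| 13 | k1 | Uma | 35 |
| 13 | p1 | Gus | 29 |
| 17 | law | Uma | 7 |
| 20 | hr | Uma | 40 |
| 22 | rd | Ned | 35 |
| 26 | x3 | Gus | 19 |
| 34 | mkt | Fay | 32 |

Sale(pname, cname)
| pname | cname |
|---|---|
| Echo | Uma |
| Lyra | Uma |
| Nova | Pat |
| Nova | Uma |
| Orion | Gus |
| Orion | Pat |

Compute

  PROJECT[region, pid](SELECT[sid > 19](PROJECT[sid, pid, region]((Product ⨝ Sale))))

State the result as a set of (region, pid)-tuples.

Product ⋈ Sale (natural join on cname): {(11, p2, Uma, 30, Echo), (11, p2, Uma, 30, Lyra), (11, p2, Uma, 30, Nova), (11, qa, Uma, 33, Echo), (11, qa, Uma, 33, Lyra), (11, qa, Uma, 33, Nova), (13, k1, Uma, 35, Echo), (13, k1, Uma, 35, Lyra), (13, k1, Uma, 35, Nova), (13, p1, Gus, 29, Orion), (17, law, Uma, 7, Echo), (17, law, Uma, 7, Lyra), (17, law, Uma, 7, Nova), (20, hr, Uma, 40, Echo), (20, hr, Uma, 40, Lyra), (20, hr, Uma, 40, Nova), (26, x3, Gus, 19, Orion)}
π[sid, pid, region]: project onto (sid, pid, region) (10 duplicate(s) eliminated) → {(19, 26, x3), (29, 13, p1), (30, 11, p2), (33, 11, qa), (35, 13, k1), (40, 20, hr), (7, 17, law)}
Apply σ_{sid > 19}; surviving tuples: {(29, 13, p1), (30, 11, p2), (33, 11, qa), (35, 13, k1), (40, 20, hr)}
π[region, pid]: project onto (region, pid) → {(hr, 20), (k1, 13), (p1, 13), (p2, 11), (qa, 11)}

{(hr, 20), (k1, 13), (p1, 13), (p2, 11), (qa, 11)}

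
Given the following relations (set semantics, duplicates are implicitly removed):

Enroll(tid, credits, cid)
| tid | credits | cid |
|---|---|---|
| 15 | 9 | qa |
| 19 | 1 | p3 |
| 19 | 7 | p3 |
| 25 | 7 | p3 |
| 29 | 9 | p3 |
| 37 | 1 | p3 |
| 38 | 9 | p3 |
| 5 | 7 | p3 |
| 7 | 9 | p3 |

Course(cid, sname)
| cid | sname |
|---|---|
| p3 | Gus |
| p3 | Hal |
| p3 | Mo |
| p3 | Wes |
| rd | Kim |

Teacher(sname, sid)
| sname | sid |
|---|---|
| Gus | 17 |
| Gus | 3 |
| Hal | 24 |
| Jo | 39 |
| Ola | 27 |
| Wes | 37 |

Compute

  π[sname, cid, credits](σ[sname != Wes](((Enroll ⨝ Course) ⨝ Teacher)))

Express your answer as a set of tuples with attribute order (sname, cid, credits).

{(Gus, p3, 1), (Gus, p3, 7), (Gus, p3, 9), (Hal, p3, 1), (Hal, p3, 7), (Hal, p3, 9)}

Natural join on cid: {(19, 1, p3, Gus), (19, 1, p3, Hal), (19, 1, p3, Mo), (19, 1, p3, Wes), (19, 7, p3, Gus), (19, 7, p3, Hal), (19, 7, p3, Mo), (19, 7, p3, Wes), (25, 7, p3, Gus), (25, 7, p3, Hal), (25, 7, p3, Mo), (25, 7, p3, Wes), (29, 9, p3, Gus), (29, 9, p3, Hal), (29, 9, p3, Mo), (29, 9, p3, Wes), (37, 1, p3, Gus), (37, 1, p3, Hal), (37, 1, p3, Mo), (37, 1, p3, Wes), (38, 9, p3, Gus), (38, 9, p3, Hal), (38, 9, p3, Mo), (38, 9, p3, Wes), (5, 7, p3, Gus), (5, 7, p3, Hal), (5, 7, p3, Mo), (5, 7, p3, Wes), (7, 9, p3, Gus), (7, 9, p3, Hal), (7, 9, p3, Mo), (7, 9, p3, Wes)}
Natural join on sname: {(19, 1, p3, Gus, 17), (19, 1, p3, Gus, 3), (19, 1, p3, Hal, 24), (19, 1, p3, Wes, 37), (19, 7, p3, Gus, 17), (19, 7, p3, Gus, 3), (19, 7, p3, Hal, 24), (19, 7, p3, Wes, 37), (25, 7, p3, Gus, 17), (25, 7, p3, Gus, 3), (25, 7, p3, Hal, 24), (25, 7, p3, Wes, 37), (29, 9, p3, Gus, 17), (29, 9, p3, Gus, 3), (29, 9, p3, Hal, 24), (29, 9, p3, Wes, 37), (37, 1, p3, Gus, 17), (37, 1, p3, Gus, 3), (37, 1, p3, Hal, 24), (37, 1, p3, Wes, 37), (38, 9, p3, Gus, 17), (38, 9, p3, Gus, 3), (38, 9, p3, Hal, 24), (38, 9, p3, Wes, 37), (5, 7, p3, Gus, 17), (5, 7, p3, Gus, 3), (5, 7, p3, Hal, 24), (5, 7, p3, Wes, 37), (7, 9, p3, Gus, 17), (7, 9, p3, Gus, 3), (7, 9, p3, Hal, 24), (7, 9, p3, Wes, 37)}
Filtering on sname != Wes leaves {(19, 1, p3, Gus, 17), (19, 1, p3, Gus, 3), (19, 1, p3, Hal, 24), (19, 7, p3, Gus, 17), (19, 7, p3, Gus, 3), (19, 7, p3, Hal, 24), (25, 7, p3, Gus, 17), (25, 7, p3, Gus, 3), (25, 7, p3, Hal, 24), (29, 9, p3, Gus, 17), (29, 9, p3, Gus, 3), (29, 9, p3, Hal, 24), (37, 1, p3, Gus, 17), (37, 1, p3, Gus, 3), (37, 1, p3, Hal, 24), (38, 9, p3, Gus, 17), (38, 9, p3, Gus, 3), (38, 9, p3, Hal, 24), (5, 7, p3, Gus, 17), (5, 7, p3, Gus, 3), (5, 7, p3, Hal, 24), (7, 9, p3, Gus, 17), (7, 9, p3, Gus, 3), (7, 9, p3, Hal, 24)}.
π[sname, cid, credits]: project onto (sname, cid, credits) (18 duplicate(s) eliminated) → {(Gus, p3, 1), (Gus, p3, 7), (Gus, p3, 9), (Hal, p3, 1), (Hal, p3, 7), (Hal, p3, 9)}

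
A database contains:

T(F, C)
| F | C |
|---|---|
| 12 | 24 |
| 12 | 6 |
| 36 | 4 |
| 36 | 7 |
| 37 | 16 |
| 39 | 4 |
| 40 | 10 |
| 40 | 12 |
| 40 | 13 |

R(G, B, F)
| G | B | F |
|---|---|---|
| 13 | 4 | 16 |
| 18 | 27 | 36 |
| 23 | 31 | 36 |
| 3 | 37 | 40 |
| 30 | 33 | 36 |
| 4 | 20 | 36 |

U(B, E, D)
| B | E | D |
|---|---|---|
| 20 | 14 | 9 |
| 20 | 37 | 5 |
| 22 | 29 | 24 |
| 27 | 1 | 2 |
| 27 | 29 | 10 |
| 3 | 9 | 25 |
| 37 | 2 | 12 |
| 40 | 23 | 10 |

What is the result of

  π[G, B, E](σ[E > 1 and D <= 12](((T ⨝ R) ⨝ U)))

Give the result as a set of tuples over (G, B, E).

{(18, 27, 29), (3, 37, 2), (4, 20, 14), (4, 20, 37)}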